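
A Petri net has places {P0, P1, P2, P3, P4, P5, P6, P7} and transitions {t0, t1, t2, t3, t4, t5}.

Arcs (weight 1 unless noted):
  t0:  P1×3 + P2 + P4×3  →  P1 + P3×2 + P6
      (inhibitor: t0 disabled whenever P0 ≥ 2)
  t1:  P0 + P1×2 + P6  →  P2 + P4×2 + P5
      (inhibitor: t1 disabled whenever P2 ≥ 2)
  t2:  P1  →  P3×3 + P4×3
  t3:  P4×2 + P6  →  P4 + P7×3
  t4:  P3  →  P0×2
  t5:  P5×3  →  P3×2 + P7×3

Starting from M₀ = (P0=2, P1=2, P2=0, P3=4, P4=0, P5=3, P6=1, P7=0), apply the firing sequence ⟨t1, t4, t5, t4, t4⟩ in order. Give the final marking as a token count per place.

step 1: fire t1:  (P0=2, P1=2, P2=0, P3=4, P4=0, P5=3, P6=1, P7=0) → (P0=1, P1=0, P2=1, P3=4, P4=2, P5=4, P6=0, P7=0)
step 2: fire t4:  (P0=1, P1=0, P2=1, P3=4, P4=2, P5=4, P6=0, P7=0) → (P0=3, P1=0, P2=1, P3=3, P4=2, P5=4, P6=0, P7=0)
step 3: fire t5:  (P0=3, P1=0, P2=1, P3=3, P4=2, P5=4, P6=0, P7=0) → (P0=3, P1=0, P2=1, P3=5, P4=2, P5=1, P6=0, P7=3)
step 4: fire t4:  (P0=3, P1=0, P2=1, P3=5, P4=2, P5=1, P6=0, P7=3) → (P0=5, P1=0, P2=1, P3=4, P4=2, P5=1, P6=0, P7=3)
step 5: fire t4:  (P0=5, P1=0, P2=1, P3=4, P4=2, P5=1, P6=0, P7=3) → (P0=7, P1=0, P2=1, P3=3, P4=2, P5=1, P6=0, P7=3)

(P0=7, P1=0, P2=1, P3=3, P4=2, P5=1, P6=0, P7=3)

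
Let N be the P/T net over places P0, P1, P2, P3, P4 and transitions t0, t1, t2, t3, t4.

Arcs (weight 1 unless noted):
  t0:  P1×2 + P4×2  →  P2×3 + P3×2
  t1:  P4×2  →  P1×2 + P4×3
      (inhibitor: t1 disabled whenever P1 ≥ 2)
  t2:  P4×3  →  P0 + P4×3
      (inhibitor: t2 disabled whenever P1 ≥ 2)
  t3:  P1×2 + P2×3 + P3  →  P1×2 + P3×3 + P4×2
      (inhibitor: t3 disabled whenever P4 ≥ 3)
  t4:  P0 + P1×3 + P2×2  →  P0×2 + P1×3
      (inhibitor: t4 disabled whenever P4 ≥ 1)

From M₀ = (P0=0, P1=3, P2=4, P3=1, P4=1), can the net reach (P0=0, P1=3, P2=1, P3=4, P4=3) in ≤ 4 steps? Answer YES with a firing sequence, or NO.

NO — not reachable within 4 firings

depth 0: 1 marking
depth 1: 2 markings reached so far
depth 2: 3 markings reached so far
depth 3: 3 markings reached so far
(frontier empty at depth 3; search complete)
target is not among the 3 markings reachable within 4 steps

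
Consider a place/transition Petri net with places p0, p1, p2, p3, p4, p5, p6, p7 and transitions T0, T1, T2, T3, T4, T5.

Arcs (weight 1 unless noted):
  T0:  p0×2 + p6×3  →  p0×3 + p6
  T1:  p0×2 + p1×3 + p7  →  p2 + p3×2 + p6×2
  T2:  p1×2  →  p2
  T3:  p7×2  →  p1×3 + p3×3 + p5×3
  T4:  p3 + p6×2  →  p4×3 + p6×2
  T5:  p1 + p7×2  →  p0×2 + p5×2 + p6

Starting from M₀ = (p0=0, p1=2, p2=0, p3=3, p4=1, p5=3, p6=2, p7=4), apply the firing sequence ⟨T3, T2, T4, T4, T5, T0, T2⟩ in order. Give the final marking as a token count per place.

(p0=3, p1=0, p2=2, p3=4, p4=7, p5=8, p6=1, p7=0)

step 1: fire T3:  (p0=0, p1=2, p2=0, p3=3, p4=1, p5=3, p6=2, p7=4) → (p0=0, p1=5, p2=0, p3=6, p4=1, p5=6, p6=2, p7=2)
step 2: fire T2:  (p0=0, p1=5, p2=0, p3=6, p4=1, p5=6, p6=2, p7=2) → (p0=0, p1=3, p2=1, p3=6, p4=1, p5=6, p6=2, p7=2)
step 3: fire T4:  (p0=0, p1=3, p2=1, p3=6, p4=1, p5=6, p6=2, p7=2) → (p0=0, p1=3, p2=1, p3=5, p4=4, p5=6, p6=2, p7=2)
step 4: fire T4:  (p0=0, p1=3, p2=1, p3=5, p4=4, p5=6, p6=2, p7=2) → (p0=0, p1=3, p2=1, p3=4, p4=7, p5=6, p6=2, p7=2)
step 5: fire T5:  (p0=0, p1=3, p2=1, p3=4, p4=7, p5=6, p6=2, p7=2) → (p0=2, p1=2, p2=1, p3=4, p4=7, p5=8, p6=3, p7=0)
step 6: fire T0:  (p0=2, p1=2, p2=1, p3=4, p4=7, p5=8, p6=3, p7=0) → (p0=3, p1=2, p2=1, p3=4, p4=7, p5=8, p6=1, p7=0)
step 7: fire T2:  (p0=3, p1=2, p2=1, p3=4, p4=7, p5=8, p6=1, p7=0) → (p0=3, p1=0, p2=2, p3=4, p4=7, p5=8, p6=1, p7=0)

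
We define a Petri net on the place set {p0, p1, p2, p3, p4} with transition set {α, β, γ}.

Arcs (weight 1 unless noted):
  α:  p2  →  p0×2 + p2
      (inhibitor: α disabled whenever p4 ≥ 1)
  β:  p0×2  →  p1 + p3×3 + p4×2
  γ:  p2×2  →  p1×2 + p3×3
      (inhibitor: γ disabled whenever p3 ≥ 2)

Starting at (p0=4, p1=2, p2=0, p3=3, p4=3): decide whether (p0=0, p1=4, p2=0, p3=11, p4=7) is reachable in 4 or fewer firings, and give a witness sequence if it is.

depth 0: 1 marking
depth 1: 2 markings reached so far
depth 2: 3 markings reached so far
depth 3: 3 markings reached so far
(frontier empty at depth 3; search complete)
target is not among the 3 markings reachable within 4 steps

NO — not reachable within 4 firings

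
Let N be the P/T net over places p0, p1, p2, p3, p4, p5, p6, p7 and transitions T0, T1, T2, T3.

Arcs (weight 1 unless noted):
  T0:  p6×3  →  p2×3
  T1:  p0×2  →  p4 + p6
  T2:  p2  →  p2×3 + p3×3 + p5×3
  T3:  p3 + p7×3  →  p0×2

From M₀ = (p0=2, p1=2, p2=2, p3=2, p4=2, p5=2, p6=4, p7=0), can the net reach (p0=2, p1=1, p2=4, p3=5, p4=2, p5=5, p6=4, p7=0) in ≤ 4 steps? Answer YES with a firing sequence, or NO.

depth 0: 1 marking
depth 1: 4 markings reached so far
depth 2: 8 markings reached so far
depth 3: 12 markings reached so far
depth 4: 16 markings reached so far
target is not among the 16 markings reachable within 4 steps

NO — not reachable within 4 firings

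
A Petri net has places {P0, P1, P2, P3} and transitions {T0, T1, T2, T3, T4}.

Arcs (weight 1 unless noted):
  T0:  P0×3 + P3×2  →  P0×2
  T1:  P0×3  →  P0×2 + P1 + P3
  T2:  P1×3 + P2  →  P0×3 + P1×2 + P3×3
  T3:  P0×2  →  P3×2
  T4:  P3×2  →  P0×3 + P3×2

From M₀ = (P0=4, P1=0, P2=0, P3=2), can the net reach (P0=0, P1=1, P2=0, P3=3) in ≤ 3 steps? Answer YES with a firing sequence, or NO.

YES — reachable via ⟨T0, T1, T3⟩ (3 firings)

step 1: fire T0:  (P0=4, P1=0, P2=0, P3=2) → (P0=3, P1=0, P2=0, P3=0)
step 2: fire T1:  (P0=3, P1=0, P2=0, P3=0) → (P0=2, P1=1, P2=0, P3=1)
step 3: fire T3:  (P0=2, P1=1, P2=0, P3=1) → (P0=0, P1=1, P2=0, P3=3)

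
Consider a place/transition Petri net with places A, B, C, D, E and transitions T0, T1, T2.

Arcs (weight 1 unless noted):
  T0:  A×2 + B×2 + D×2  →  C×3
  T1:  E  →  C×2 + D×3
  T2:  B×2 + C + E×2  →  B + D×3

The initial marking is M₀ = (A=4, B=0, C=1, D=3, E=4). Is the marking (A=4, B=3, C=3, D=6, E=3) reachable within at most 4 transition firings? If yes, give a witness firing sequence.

NO — not reachable within 4 firings

depth 0: 1 marking
depth 1: 2 markings reached so far
depth 2: 3 markings reached so far
depth 3: 4 markings reached so far
depth 4: 5 markings reached so far
target is not among the 5 markings reachable within 4 steps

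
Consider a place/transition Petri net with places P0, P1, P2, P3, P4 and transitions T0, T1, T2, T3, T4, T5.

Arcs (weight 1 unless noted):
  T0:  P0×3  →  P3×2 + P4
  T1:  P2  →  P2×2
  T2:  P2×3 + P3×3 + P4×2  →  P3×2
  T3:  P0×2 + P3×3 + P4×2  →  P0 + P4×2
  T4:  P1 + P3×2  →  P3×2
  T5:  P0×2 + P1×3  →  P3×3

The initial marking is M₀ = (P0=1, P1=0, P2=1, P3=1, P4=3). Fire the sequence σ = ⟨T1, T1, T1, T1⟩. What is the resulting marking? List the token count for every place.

step 1: fire T1:  (P0=1, P1=0, P2=1, P3=1, P4=3) → (P0=1, P1=0, P2=2, P3=1, P4=3)
step 2: fire T1:  (P0=1, P1=0, P2=2, P3=1, P4=3) → (P0=1, P1=0, P2=3, P3=1, P4=3)
step 3: fire T1:  (P0=1, P1=0, P2=3, P3=1, P4=3) → (P0=1, P1=0, P2=4, P3=1, P4=3)
step 4: fire T1:  (P0=1, P1=0, P2=4, P3=1, P4=3) → (P0=1, P1=0, P2=5, P3=1, P4=3)

(P0=1, P1=0, P2=5, P3=1, P4=3)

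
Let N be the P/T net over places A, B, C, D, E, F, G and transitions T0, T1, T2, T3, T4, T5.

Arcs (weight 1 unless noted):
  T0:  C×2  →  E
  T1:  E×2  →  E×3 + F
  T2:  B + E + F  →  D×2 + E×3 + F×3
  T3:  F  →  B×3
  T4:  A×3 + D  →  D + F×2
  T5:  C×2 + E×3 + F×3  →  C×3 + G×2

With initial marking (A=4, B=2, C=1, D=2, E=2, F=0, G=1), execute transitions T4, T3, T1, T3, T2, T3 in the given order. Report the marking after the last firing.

(A=1, B=10, C=1, D=4, E=5, F=2, G=1)

step 1: fire T4:  (A=4, B=2, C=1, D=2, E=2, F=0, G=1) → (A=1, B=2, C=1, D=2, E=2, F=2, G=1)
step 2: fire T3:  (A=1, B=2, C=1, D=2, E=2, F=2, G=1) → (A=1, B=5, C=1, D=2, E=2, F=1, G=1)
step 3: fire T1:  (A=1, B=5, C=1, D=2, E=2, F=1, G=1) → (A=1, B=5, C=1, D=2, E=3, F=2, G=1)
step 4: fire T3:  (A=1, B=5, C=1, D=2, E=3, F=2, G=1) → (A=1, B=8, C=1, D=2, E=3, F=1, G=1)
step 5: fire T2:  (A=1, B=8, C=1, D=2, E=3, F=1, G=1) → (A=1, B=7, C=1, D=4, E=5, F=3, G=1)
step 6: fire T3:  (A=1, B=7, C=1, D=4, E=5, F=3, G=1) → (A=1, B=10, C=1, D=4, E=5, F=2, G=1)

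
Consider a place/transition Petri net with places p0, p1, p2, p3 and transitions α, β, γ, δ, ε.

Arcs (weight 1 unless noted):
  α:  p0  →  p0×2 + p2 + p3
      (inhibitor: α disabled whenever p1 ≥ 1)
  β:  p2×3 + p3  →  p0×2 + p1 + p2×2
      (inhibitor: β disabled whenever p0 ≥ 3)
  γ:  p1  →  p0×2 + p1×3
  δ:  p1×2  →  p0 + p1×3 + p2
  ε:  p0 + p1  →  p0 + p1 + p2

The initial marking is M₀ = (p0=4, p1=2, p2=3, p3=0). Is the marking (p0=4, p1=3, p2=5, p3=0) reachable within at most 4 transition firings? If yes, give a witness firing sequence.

NO — not reachable within 4 firings

depth 0: 1 marking
depth 1: 4 markings reached so far
depth 2: 10 markings reached so far
depth 3: 19 markings reached so far
depth 4: 31 markings reached so far
target is not among the 31 markings reachable within 4 steps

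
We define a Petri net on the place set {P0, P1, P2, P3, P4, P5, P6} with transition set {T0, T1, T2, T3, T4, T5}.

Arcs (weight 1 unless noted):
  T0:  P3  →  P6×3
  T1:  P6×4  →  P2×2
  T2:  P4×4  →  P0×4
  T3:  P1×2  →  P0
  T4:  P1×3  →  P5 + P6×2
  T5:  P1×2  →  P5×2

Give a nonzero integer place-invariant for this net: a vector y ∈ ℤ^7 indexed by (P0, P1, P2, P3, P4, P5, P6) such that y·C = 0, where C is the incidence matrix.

y = (P0:2, P1:1, P2:2, P3:3, P4:2, P5:1, P6:1)

Incidence matrix C (rows=places, cols=transitions):
       T0   T1   T2   T3   T4   T5
   P0   0    0    4    1    0    0
   P1   0    0    0   -2   -3   -2
   P2   0    2    0    0    0    0
   P3  -1    0    0    0    0    0
   P4   0    0   -4    0    0    0
   P5   0    0    0    0    1    2
   P6   3   -4    0    0    2    0

Candidate y = [2, 1, 2, 3, 2, 1, 1]; check y·C column-wise:
  col T0: 2·0 + 1·0 + 2·0 + 3·-1 + 2·0 + 1·0 + 1·3 = 0
  col T1: 2·0 + 1·0 + 2·2 + 3·0 + 2·0 + 1·0 + 1·-4 = 0
  col T2: 2·4 + 1·0 + 2·0 + 3·0 + 2·-4 + 1·0 + 1·0 = 0
  col T3: 2·1 + 1·-2 + 2·0 + 3·0 + 2·0 + 1·0 + 1·0 = 0
  col T4: 2·0 + 1·-3 + 2·0 + 3·0 + 2·0 + 1·1 + 1·2 = 0
  col T5: 2·0 + 1·-2 + 2·0 + 3·0 + 2·0 + 1·2 + 1·0 = 0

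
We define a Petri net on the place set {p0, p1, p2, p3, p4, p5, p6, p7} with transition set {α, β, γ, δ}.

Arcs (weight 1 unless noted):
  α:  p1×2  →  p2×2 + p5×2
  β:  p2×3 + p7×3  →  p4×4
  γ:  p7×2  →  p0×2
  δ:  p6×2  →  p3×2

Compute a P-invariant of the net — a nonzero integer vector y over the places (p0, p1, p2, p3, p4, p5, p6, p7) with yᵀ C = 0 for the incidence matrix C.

y = (p0:0, p1:4, p2:4, p3:0, p4:3, p5:0, p6:0, p7:0)

Incidence matrix C (rows=places, cols=transitions):
        α    β    γ    δ
   p0   0    0    2    0
   p1  -2    0    0    0
   p2   2   -3    0    0
   p3   0    0    0    2
   p4   0    4    0    0
   p5   2    0    0    0
   p6   0    0    0   -2
   p7   0   -3   -2    0

Candidate y = [0, 4, 4, 0, 3, 0, 0, 0]; check y·C column-wise:
  col α: 4·-2 + 4·2 + 3·0 + 0·2 = 0
  col β: 4·0 + 4·-3 + 3·4 + 0·-3 = 0
  col γ: 0·2 + 4·0 + 4·0 + 3·0 + 0·-2 = 0
  col δ: 4·0 + 4·0 + 0·2 + 3·0 + 0·-2 = 0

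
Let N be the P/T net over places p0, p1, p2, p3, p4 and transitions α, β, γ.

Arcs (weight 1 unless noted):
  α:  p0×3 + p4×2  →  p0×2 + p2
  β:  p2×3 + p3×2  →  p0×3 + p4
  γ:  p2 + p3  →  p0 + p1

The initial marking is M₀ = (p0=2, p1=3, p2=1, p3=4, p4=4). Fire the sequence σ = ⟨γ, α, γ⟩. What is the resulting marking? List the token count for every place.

step 1: fire γ:  (p0=2, p1=3, p2=1, p3=4, p4=4) → (p0=3, p1=4, p2=0, p3=3, p4=4)
step 2: fire α:  (p0=3, p1=4, p2=0, p3=3, p4=4) → (p0=2, p1=4, p2=1, p3=3, p4=2)
step 3: fire γ:  (p0=2, p1=4, p2=1, p3=3, p4=2) → (p0=3, p1=5, p2=0, p3=2, p4=2)

(p0=3, p1=5, p2=0, p3=2, p4=2)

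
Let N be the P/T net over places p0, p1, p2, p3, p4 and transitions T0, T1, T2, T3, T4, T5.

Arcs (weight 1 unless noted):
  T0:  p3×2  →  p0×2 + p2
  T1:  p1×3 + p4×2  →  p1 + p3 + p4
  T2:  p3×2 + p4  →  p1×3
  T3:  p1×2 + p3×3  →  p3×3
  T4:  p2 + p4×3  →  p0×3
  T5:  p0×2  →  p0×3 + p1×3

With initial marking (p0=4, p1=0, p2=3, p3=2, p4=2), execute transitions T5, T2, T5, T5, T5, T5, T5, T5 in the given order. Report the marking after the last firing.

(p0=11, p1=24, p2=3, p3=0, p4=1)

step 1: fire T5:  (p0=4, p1=0, p2=3, p3=2, p4=2) → (p0=5, p1=3, p2=3, p3=2, p4=2)
step 2: fire T2:  (p0=5, p1=3, p2=3, p3=2, p4=2) → (p0=5, p1=6, p2=3, p3=0, p4=1)
step 3: fire T5:  (p0=5, p1=6, p2=3, p3=0, p4=1) → (p0=6, p1=9, p2=3, p3=0, p4=1)
step 4: fire T5:  (p0=6, p1=9, p2=3, p3=0, p4=1) → (p0=7, p1=12, p2=3, p3=0, p4=1)
step 5: fire T5:  (p0=7, p1=12, p2=3, p3=0, p4=1) → (p0=8, p1=15, p2=3, p3=0, p4=1)
step 6: fire T5:  (p0=8, p1=15, p2=3, p3=0, p4=1) → (p0=9, p1=18, p2=3, p3=0, p4=1)
step 7: fire T5:  (p0=9, p1=18, p2=3, p3=0, p4=1) → (p0=10, p1=21, p2=3, p3=0, p4=1)
step 8: fire T5:  (p0=10, p1=21, p2=3, p3=0, p4=1) → (p0=11, p1=24, p2=3, p3=0, p4=1)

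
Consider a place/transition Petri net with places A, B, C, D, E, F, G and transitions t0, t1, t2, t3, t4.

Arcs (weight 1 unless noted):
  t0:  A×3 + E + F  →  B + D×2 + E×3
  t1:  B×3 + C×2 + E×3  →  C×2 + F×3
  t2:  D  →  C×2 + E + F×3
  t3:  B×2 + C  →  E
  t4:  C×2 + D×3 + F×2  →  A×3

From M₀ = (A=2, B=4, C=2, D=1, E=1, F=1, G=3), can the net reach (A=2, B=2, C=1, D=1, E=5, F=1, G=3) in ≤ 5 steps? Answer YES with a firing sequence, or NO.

NO — not reachable within 5 firings

depth 0: 1 marking
depth 1: 3 markings reached so far
depth 2: 5 markings reached so far
depth 3: 6 markings reached so far
depth 4: 6 markings reached so far
(frontier empty at depth 4; search complete)
target is not among the 6 markings reachable within 5 steps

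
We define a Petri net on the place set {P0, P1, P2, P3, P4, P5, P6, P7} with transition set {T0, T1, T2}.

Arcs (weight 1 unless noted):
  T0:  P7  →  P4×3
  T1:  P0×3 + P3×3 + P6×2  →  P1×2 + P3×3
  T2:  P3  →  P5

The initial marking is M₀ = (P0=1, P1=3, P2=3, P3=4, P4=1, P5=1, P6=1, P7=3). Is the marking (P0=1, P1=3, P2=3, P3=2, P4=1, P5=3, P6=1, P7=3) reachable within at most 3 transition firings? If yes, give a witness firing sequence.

step 1: fire T2:  (P0=1, P1=3, P2=3, P3=4, P4=1, P5=1, P6=1, P7=3) → (P0=1, P1=3, P2=3, P3=3, P4=1, P5=2, P6=1, P7=3)
step 2: fire T2:  (P0=1, P1=3, P2=3, P3=3, P4=1, P5=2, P6=1, P7=3) → (P0=1, P1=3, P2=3, P3=2, P4=1, P5=3, P6=1, P7=3)

YES — reachable via ⟨T2, T2⟩ (2 firings)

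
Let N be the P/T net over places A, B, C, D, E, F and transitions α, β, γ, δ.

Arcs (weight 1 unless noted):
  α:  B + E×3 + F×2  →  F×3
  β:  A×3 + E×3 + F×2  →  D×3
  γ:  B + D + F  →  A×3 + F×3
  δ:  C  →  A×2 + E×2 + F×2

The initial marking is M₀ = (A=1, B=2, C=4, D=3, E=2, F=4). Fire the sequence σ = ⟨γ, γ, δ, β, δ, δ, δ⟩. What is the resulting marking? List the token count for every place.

(A=12, B=0, C=0, D=4, E=7, F=14)

step 1: fire γ:  (A=1, B=2, C=4, D=3, E=2, F=4) → (A=4, B=1, C=4, D=2, E=2, F=6)
step 2: fire γ:  (A=4, B=1, C=4, D=2, E=2, F=6) → (A=7, B=0, C=4, D=1, E=2, F=8)
step 3: fire δ:  (A=7, B=0, C=4, D=1, E=2, F=8) → (A=9, B=0, C=3, D=1, E=4, F=10)
step 4: fire β:  (A=9, B=0, C=3, D=1, E=4, F=10) → (A=6, B=0, C=3, D=4, E=1, F=8)
step 5: fire δ:  (A=6, B=0, C=3, D=4, E=1, F=8) → (A=8, B=0, C=2, D=4, E=3, F=10)
step 6: fire δ:  (A=8, B=0, C=2, D=4, E=3, F=10) → (A=10, B=0, C=1, D=4, E=5, F=12)
step 7: fire δ:  (A=10, B=0, C=1, D=4, E=5, F=12) → (A=12, B=0, C=0, D=4, E=7, F=14)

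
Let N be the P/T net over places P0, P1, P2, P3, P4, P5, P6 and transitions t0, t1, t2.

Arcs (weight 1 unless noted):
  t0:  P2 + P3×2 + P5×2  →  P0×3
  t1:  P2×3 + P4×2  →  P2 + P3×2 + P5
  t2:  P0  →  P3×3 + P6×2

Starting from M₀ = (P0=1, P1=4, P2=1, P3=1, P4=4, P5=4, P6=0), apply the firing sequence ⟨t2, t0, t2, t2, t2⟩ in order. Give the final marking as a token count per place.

step 1: fire t2:  (P0=1, P1=4, P2=1, P3=1, P4=4, P5=4, P6=0) → (P0=0, P1=4, P2=1, P3=4, P4=4, P5=4, P6=2)
step 2: fire t0:  (P0=0, P1=4, P2=1, P3=4, P4=4, P5=4, P6=2) → (P0=3, P1=4, P2=0, P3=2, P4=4, P5=2, P6=2)
step 3: fire t2:  (P0=3, P1=4, P2=0, P3=2, P4=4, P5=2, P6=2) → (P0=2, P1=4, P2=0, P3=5, P4=4, P5=2, P6=4)
step 4: fire t2:  (P0=2, P1=4, P2=0, P3=5, P4=4, P5=2, P6=4) → (P0=1, P1=4, P2=0, P3=8, P4=4, P5=2, P6=6)
step 5: fire t2:  (P0=1, P1=4, P2=0, P3=8, P4=4, P5=2, P6=6) → (P0=0, P1=4, P2=0, P3=11, P4=4, P5=2, P6=8)

(P0=0, P1=4, P2=0, P3=11, P4=4, P5=2, P6=8)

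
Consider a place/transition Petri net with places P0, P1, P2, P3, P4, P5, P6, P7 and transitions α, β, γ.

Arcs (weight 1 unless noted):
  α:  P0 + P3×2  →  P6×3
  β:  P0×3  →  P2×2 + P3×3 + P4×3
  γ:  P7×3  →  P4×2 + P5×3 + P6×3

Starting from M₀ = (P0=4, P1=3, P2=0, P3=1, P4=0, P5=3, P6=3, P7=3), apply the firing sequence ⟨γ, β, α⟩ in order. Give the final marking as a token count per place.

(P0=0, P1=3, P2=2, P3=2, P4=5, P5=6, P6=9, P7=0)

step 1: fire γ:  (P0=4, P1=3, P2=0, P3=1, P4=0, P5=3, P6=3, P7=3) → (P0=4, P1=3, P2=0, P3=1, P4=2, P5=6, P6=6, P7=0)
step 2: fire β:  (P0=4, P1=3, P2=0, P3=1, P4=2, P5=6, P6=6, P7=0) → (P0=1, P1=3, P2=2, P3=4, P4=5, P5=6, P6=6, P7=0)
step 3: fire α:  (P0=1, P1=3, P2=2, P3=4, P4=5, P5=6, P6=6, P7=0) → (P0=0, P1=3, P2=2, P3=2, P4=5, P5=6, P6=9, P7=0)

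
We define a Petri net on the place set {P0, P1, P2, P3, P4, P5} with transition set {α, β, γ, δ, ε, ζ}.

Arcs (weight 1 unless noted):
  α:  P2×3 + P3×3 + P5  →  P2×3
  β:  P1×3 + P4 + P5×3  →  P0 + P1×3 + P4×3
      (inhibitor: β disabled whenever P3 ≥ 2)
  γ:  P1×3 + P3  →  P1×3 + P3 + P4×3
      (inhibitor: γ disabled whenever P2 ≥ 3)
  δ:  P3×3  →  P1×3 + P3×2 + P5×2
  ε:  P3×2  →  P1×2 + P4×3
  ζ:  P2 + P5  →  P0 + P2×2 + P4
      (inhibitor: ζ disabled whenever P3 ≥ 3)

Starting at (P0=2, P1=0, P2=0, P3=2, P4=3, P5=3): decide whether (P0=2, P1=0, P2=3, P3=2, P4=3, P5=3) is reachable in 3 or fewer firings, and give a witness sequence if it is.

depth 0: 1 marking
depth 1: 2 markings reached so far
depth 2: 2 markings reached so far
(frontier empty at depth 2; search complete)
target is not among the 2 markings reachable within 3 steps

NO — not reachable within 3 firings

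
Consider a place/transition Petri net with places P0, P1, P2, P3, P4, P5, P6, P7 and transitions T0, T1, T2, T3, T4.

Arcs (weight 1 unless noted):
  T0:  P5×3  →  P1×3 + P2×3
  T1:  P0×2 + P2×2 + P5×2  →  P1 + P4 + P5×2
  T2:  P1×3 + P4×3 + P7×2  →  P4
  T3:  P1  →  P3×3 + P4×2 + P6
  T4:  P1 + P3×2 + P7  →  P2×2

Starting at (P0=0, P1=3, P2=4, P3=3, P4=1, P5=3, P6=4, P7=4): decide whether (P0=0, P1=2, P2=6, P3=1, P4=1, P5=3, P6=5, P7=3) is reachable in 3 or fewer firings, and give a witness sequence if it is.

NO — not reachable within 3 firings

depth 0: 1 marking
depth 1: 4 markings reached so far
depth 2: 8 markings reached so far
depth 3: 14 markings reached so far
target is not among the 14 markings reachable within 3 steps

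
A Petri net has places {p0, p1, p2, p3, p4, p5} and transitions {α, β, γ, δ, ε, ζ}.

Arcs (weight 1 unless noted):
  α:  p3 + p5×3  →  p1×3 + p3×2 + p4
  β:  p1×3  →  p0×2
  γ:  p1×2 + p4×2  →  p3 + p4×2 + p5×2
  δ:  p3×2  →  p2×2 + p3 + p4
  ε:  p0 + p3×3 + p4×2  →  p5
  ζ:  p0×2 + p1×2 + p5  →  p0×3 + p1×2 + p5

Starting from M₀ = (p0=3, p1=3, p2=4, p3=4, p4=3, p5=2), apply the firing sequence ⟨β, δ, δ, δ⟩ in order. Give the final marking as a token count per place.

step 1: fire β:  (p0=3, p1=3, p2=4, p3=4, p4=3, p5=2) → (p0=5, p1=0, p2=4, p3=4, p4=3, p5=2)
step 2: fire δ:  (p0=5, p1=0, p2=4, p3=4, p4=3, p5=2) → (p0=5, p1=0, p2=6, p3=3, p4=4, p5=2)
step 3: fire δ:  (p0=5, p1=0, p2=6, p3=3, p4=4, p5=2) → (p0=5, p1=0, p2=8, p3=2, p4=5, p5=2)
step 4: fire δ:  (p0=5, p1=0, p2=8, p3=2, p4=5, p5=2) → (p0=5, p1=0, p2=10, p3=1, p4=6, p5=2)

(p0=5, p1=0, p2=10, p3=1, p4=6, p5=2)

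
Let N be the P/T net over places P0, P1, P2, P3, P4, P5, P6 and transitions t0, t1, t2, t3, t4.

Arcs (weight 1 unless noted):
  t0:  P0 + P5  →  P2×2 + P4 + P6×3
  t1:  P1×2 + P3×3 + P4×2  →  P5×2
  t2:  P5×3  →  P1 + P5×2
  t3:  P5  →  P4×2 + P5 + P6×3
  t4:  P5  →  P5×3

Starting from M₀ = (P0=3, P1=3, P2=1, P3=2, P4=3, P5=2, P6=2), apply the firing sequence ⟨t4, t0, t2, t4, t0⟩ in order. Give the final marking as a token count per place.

step 1: fire t4:  (P0=3, P1=3, P2=1, P3=2, P4=3, P5=2, P6=2) → (P0=3, P1=3, P2=1, P3=2, P4=3, P5=4, P6=2)
step 2: fire t0:  (P0=3, P1=3, P2=1, P3=2, P4=3, P5=4, P6=2) → (P0=2, P1=3, P2=3, P3=2, P4=4, P5=3, P6=5)
step 3: fire t2:  (P0=2, P1=3, P2=3, P3=2, P4=4, P5=3, P6=5) → (P0=2, P1=4, P2=3, P3=2, P4=4, P5=2, P6=5)
step 4: fire t4:  (P0=2, P1=4, P2=3, P3=2, P4=4, P5=2, P6=5) → (P0=2, P1=4, P2=3, P3=2, P4=4, P5=4, P6=5)
step 5: fire t0:  (P0=2, P1=4, P2=3, P3=2, P4=4, P5=4, P6=5) → (P0=1, P1=4, P2=5, P3=2, P4=5, P5=3, P6=8)

(P0=1, P1=4, P2=5, P3=2, P4=5, P5=3, P6=8)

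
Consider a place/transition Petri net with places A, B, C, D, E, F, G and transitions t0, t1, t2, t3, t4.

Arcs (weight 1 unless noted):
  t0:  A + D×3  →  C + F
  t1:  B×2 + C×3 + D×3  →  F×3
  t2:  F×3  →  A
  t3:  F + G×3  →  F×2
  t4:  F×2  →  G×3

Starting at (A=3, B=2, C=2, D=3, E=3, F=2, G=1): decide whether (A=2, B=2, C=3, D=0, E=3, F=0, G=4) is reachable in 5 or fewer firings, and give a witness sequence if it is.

YES — reachable via ⟨t0, t4, t3, t4⟩ (4 firings)

step 1: fire t0:  (A=3, B=2, C=2, D=3, E=3, F=2, G=1) → (A=2, B=2, C=3, D=0, E=3, F=3, G=1)
step 2: fire t4:  (A=2, B=2, C=3, D=0, E=3, F=3, G=1) → (A=2, B=2, C=3, D=0, E=3, F=1, G=4)
step 3: fire t3:  (A=2, B=2, C=3, D=0, E=3, F=1, G=4) → (A=2, B=2, C=3, D=0, E=3, F=2, G=1)
step 4: fire t4:  (A=2, B=2, C=3, D=0, E=3, F=2, G=1) → (A=2, B=2, C=3, D=0, E=3, F=0, G=4)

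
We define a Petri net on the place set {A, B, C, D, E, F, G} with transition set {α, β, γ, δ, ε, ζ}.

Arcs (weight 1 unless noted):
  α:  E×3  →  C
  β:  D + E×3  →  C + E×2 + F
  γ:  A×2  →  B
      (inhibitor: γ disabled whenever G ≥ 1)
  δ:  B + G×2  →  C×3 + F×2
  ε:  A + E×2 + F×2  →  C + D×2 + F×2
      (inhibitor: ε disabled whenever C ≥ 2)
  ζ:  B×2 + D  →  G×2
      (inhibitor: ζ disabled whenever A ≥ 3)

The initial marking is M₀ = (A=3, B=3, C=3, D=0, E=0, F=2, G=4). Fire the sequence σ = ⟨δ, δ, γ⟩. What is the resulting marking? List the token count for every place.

(A=1, B=2, C=9, D=0, E=0, F=6, G=0)

step 1: fire δ:  (A=3, B=3, C=3, D=0, E=0, F=2, G=4) → (A=3, B=2, C=6, D=0, E=0, F=4, G=2)
step 2: fire δ:  (A=3, B=2, C=6, D=0, E=0, F=4, G=2) → (A=3, B=1, C=9, D=0, E=0, F=6, G=0)
step 3: fire γ:  (A=3, B=1, C=9, D=0, E=0, F=6, G=0) → (A=1, B=2, C=9, D=0, E=0, F=6, G=0)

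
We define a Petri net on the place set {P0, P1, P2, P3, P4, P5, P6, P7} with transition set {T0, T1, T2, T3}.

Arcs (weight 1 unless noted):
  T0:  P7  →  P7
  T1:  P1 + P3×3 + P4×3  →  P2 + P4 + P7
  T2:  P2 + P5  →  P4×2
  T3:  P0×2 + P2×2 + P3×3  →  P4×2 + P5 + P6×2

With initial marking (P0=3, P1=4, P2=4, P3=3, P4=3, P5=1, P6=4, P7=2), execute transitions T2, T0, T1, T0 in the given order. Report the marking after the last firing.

step 1: fire T2:  (P0=3, P1=4, P2=4, P3=3, P4=3, P5=1, P6=4, P7=2) → (P0=3, P1=4, P2=3, P3=3, P4=5, P5=0, P6=4, P7=2)
step 2: fire T0:  (P0=3, P1=4, P2=3, P3=3, P4=5, P5=0, P6=4, P7=2) → (P0=3, P1=4, P2=3, P3=3, P4=5, P5=0, P6=4, P7=2)
step 3: fire T1:  (P0=3, P1=4, P2=3, P3=3, P4=5, P5=0, P6=4, P7=2) → (P0=3, P1=3, P2=4, P3=0, P4=3, P5=0, P6=4, P7=3)
step 4: fire T0:  (P0=3, P1=3, P2=4, P3=0, P4=3, P5=0, P6=4, P7=3) → (P0=3, P1=3, P2=4, P3=0, P4=3, P5=0, P6=4, P7=3)

(P0=3, P1=3, P2=4, P3=0, P4=3, P5=0, P6=4, P7=3)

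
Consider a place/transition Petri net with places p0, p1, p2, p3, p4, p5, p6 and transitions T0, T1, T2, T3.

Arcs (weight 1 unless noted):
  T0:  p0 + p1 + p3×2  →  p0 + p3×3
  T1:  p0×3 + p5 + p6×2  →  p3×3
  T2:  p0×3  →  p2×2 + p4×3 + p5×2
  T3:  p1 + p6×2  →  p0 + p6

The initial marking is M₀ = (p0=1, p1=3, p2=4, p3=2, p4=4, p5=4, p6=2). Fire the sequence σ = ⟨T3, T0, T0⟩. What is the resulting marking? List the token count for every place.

(p0=2, p1=0, p2=4, p3=4, p4=4, p5=4, p6=1)

step 1: fire T3:  (p0=1, p1=3, p2=4, p3=2, p4=4, p5=4, p6=2) → (p0=2, p1=2, p2=4, p3=2, p4=4, p5=4, p6=1)
step 2: fire T0:  (p0=2, p1=2, p2=4, p3=2, p4=4, p5=4, p6=1) → (p0=2, p1=1, p2=4, p3=3, p4=4, p5=4, p6=1)
step 3: fire T0:  (p0=2, p1=1, p2=4, p3=3, p4=4, p5=4, p6=1) → (p0=2, p1=0, p2=4, p3=4, p4=4, p5=4, p6=1)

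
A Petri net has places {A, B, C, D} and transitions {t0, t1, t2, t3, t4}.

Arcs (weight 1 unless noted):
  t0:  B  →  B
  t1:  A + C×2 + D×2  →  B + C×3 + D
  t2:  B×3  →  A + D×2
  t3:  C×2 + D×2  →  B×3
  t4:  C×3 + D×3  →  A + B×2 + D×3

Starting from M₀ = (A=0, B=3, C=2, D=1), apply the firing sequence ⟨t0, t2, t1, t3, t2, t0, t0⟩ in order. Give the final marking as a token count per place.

step 1: fire t0:  (A=0, B=3, C=2, D=1) → (A=0, B=3, C=2, D=1)
step 2: fire t2:  (A=0, B=3, C=2, D=1) → (A=1, B=0, C=2, D=3)
step 3: fire t1:  (A=1, B=0, C=2, D=3) → (A=0, B=1, C=3, D=2)
step 4: fire t3:  (A=0, B=1, C=3, D=2) → (A=0, B=4, C=1, D=0)
step 5: fire t2:  (A=0, B=4, C=1, D=0) → (A=1, B=1, C=1, D=2)
step 6: fire t0:  (A=1, B=1, C=1, D=2) → (A=1, B=1, C=1, D=2)
step 7: fire t0:  (A=1, B=1, C=1, D=2) → (A=1, B=1, C=1, D=2)

(A=1, B=1, C=1, D=2)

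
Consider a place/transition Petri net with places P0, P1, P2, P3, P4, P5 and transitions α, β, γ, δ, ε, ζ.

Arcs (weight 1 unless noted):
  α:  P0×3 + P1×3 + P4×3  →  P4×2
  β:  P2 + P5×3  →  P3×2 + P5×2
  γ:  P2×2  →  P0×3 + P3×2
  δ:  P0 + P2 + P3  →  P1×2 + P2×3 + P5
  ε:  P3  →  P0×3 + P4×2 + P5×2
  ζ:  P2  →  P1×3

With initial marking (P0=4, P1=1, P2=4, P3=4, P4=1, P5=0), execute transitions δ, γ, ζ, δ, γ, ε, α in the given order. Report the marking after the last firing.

(P0=8, P1=5, P2=3, P3=5, P4=2, P5=4)

step 1: fire δ:  (P0=4, P1=1, P2=4, P3=4, P4=1, P5=0) → (P0=3, P1=3, P2=6, P3=3, P4=1, P5=1)
step 2: fire γ:  (P0=3, P1=3, P2=6, P3=3, P4=1, P5=1) → (P0=6, P1=3, P2=4, P3=5, P4=1, P5=1)
step 3: fire ζ:  (P0=6, P1=3, P2=4, P3=5, P4=1, P5=1) → (P0=6, P1=6, P2=3, P3=5, P4=1, P5=1)
step 4: fire δ:  (P0=6, P1=6, P2=3, P3=5, P4=1, P5=1) → (P0=5, P1=8, P2=5, P3=4, P4=1, P5=2)
step 5: fire γ:  (P0=5, P1=8, P2=5, P3=4, P4=1, P5=2) → (P0=8, P1=8, P2=3, P3=6, P4=1, P5=2)
step 6: fire ε:  (P0=8, P1=8, P2=3, P3=6, P4=1, P5=2) → (P0=11, P1=8, P2=3, P3=5, P4=3, P5=4)
step 7: fire α:  (P0=11, P1=8, P2=3, P3=5, P4=3, P5=4) → (P0=8, P1=5, P2=3, P3=5, P4=2, P5=4)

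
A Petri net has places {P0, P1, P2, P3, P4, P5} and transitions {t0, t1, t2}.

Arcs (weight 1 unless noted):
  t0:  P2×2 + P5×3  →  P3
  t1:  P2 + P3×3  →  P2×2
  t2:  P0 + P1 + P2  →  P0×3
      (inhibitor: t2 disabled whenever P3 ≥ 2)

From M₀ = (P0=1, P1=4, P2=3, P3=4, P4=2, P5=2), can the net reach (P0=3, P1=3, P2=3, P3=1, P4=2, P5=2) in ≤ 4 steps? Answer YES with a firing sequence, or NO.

step 1: fire t1:  (P0=1, P1=4, P2=3, P3=4, P4=2, P5=2) → (P0=1, P1=4, P2=4, P3=1, P4=2, P5=2)
step 2: fire t2:  (P0=1, P1=4, P2=4, P3=1, P4=2, P5=2) → (P0=3, P1=3, P2=3, P3=1, P4=2, P5=2)

YES — reachable via ⟨t1, t2⟩ (2 firings)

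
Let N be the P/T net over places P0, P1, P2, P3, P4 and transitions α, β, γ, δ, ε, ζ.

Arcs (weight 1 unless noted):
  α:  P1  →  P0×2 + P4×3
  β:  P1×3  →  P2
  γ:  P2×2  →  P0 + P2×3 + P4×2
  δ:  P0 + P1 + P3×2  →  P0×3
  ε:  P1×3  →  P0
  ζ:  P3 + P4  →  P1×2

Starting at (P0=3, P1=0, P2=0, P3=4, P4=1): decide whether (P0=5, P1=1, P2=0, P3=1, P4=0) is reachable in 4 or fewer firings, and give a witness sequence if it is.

step 1: fire ζ:  (P0=3, P1=0, P2=0, P3=4, P4=1) → (P0=3, P1=2, P2=0, P3=3, P4=0)
step 2: fire δ:  (P0=3, P1=2, P2=0, P3=3, P4=0) → (P0=5, P1=1, P2=0, P3=1, P4=0)

YES — reachable via ⟨ζ, δ⟩ (2 firings)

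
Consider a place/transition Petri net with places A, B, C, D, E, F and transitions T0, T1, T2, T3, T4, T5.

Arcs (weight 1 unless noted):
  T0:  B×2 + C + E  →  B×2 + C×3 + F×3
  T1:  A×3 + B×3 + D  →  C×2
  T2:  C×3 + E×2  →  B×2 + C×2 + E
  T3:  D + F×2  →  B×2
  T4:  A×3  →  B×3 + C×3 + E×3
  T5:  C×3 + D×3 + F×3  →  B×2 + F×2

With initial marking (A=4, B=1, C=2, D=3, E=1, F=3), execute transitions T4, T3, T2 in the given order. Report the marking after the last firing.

(A=1, B=8, C=4, D=2, E=3, F=1)

step 1: fire T4:  (A=4, B=1, C=2, D=3, E=1, F=3) → (A=1, B=4, C=5, D=3, E=4, F=3)
step 2: fire T3:  (A=1, B=4, C=5, D=3, E=4, F=3) → (A=1, B=6, C=5, D=2, E=4, F=1)
step 3: fire T2:  (A=1, B=6, C=5, D=2, E=4, F=1) → (A=1, B=8, C=4, D=2, E=3, F=1)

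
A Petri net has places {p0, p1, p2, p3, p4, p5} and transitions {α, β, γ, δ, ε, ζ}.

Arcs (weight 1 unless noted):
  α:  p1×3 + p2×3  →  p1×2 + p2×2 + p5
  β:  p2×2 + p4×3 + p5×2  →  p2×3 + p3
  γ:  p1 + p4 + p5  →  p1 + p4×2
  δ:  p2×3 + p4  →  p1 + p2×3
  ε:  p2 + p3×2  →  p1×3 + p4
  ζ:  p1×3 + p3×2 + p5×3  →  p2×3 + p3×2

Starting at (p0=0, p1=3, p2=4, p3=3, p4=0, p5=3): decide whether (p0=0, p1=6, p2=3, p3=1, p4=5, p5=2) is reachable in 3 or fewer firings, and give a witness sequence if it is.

depth 0: 1 marking
depth 1: 4 markings reached so far
depth 2: 8 markings reached so far
depth 3: 14 markings reached so far
target is not among the 14 markings reachable within 3 steps

NO — not reachable within 3 firings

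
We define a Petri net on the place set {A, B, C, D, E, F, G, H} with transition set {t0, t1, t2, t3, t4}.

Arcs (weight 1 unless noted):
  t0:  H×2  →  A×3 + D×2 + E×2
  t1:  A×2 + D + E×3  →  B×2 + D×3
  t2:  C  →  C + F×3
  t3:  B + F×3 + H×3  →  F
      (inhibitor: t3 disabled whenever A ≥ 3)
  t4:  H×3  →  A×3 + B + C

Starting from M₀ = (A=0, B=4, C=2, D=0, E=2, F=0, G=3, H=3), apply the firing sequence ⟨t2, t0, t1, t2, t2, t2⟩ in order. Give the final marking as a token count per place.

(A=1, B=6, C=2, D=4, E=1, F=12, G=3, H=1)

step 1: fire t2:  (A=0, B=4, C=2, D=0, E=2, F=0, G=3, H=3) → (A=0, B=4, C=2, D=0, E=2, F=3, G=3, H=3)
step 2: fire t0:  (A=0, B=4, C=2, D=0, E=2, F=3, G=3, H=3) → (A=3, B=4, C=2, D=2, E=4, F=3, G=3, H=1)
step 3: fire t1:  (A=3, B=4, C=2, D=2, E=4, F=3, G=3, H=1) → (A=1, B=6, C=2, D=4, E=1, F=3, G=3, H=1)
step 4: fire t2:  (A=1, B=6, C=2, D=4, E=1, F=3, G=3, H=1) → (A=1, B=6, C=2, D=4, E=1, F=6, G=3, H=1)
step 5: fire t2:  (A=1, B=6, C=2, D=4, E=1, F=6, G=3, H=1) → (A=1, B=6, C=2, D=4, E=1, F=9, G=3, H=1)
step 6: fire t2:  (A=1, B=6, C=2, D=4, E=1, F=9, G=3, H=1) → (A=1, B=6, C=2, D=4, E=1, F=12, G=3, H=1)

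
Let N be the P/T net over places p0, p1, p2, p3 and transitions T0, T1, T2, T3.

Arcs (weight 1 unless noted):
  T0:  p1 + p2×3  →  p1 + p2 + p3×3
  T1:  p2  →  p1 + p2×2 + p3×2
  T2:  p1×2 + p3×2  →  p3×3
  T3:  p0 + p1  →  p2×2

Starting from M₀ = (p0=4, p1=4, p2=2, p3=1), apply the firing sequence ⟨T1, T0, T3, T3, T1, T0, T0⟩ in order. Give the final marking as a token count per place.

(p0=2, p1=4, p2=2, p3=14)

step 1: fire T1:  (p0=4, p1=4, p2=2, p3=1) → (p0=4, p1=5, p2=3, p3=3)
step 2: fire T0:  (p0=4, p1=5, p2=3, p3=3) → (p0=4, p1=5, p2=1, p3=6)
step 3: fire T3:  (p0=4, p1=5, p2=1, p3=6) → (p0=3, p1=4, p2=3, p3=6)
step 4: fire T3:  (p0=3, p1=4, p2=3, p3=6) → (p0=2, p1=3, p2=5, p3=6)
step 5: fire T1:  (p0=2, p1=3, p2=5, p3=6) → (p0=2, p1=4, p2=6, p3=8)
step 6: fire T0:  (p0=2, p1=4, p2=6, p3=8) → (p0=2, p1=4, p2=4, p3=11)
step 7: fire T0:  (p0=2, p1=4, p2=4, p3=11) → (p0=2, p1=4, p2=2, p3=14)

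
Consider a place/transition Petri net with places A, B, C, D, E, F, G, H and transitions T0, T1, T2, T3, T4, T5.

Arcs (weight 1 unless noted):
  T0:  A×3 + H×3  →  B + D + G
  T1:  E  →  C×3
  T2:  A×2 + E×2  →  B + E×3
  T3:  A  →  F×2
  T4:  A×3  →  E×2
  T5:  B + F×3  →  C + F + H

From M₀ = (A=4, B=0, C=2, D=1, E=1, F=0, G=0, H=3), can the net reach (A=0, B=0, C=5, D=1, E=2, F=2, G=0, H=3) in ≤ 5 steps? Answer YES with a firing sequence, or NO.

step 1: fire T1:  (A=4, B=0, C=2, D=1, E=1, F=0, G=0, H=3) → (A=4, B=0, C=5, D=1, E=0, F=0, G=0, H=3)
step 2: fire T3:  (A=4, B=0, C=5, D=1, E=0, F=0, G=0, H=3) → (A=3, B=0, C=5, D=1, E=0, F=2, G=0, H=3)
step 3: fire T4:  (A=3, B=0, C=5, D=1, E=0, F=2, G=0, H=3) → (A=0, B=0, C=5, D=1, E=2, F=2, G=0, H=3)

YES — reachable via ⟨T1, T3, T4⟩ (3 firings)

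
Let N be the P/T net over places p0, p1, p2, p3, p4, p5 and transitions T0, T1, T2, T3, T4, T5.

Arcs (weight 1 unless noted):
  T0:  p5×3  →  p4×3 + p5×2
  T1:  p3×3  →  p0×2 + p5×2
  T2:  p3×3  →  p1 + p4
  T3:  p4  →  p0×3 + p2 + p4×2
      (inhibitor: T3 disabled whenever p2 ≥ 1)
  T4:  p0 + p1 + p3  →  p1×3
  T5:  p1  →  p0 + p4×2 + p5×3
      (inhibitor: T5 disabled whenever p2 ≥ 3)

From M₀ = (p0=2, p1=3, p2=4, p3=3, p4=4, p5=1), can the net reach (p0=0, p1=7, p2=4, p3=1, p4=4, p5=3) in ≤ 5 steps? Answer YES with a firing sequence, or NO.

depth 0: 1 marking
depth 1: 4 markings reached so far
depth 2: 6 markings reached so far
depth 3: 6 markings reached so far
(frontier empty at depth 3; search complete)
target is not among the 6 markings reachable within 5 steps

NO — not reachable within 5 firings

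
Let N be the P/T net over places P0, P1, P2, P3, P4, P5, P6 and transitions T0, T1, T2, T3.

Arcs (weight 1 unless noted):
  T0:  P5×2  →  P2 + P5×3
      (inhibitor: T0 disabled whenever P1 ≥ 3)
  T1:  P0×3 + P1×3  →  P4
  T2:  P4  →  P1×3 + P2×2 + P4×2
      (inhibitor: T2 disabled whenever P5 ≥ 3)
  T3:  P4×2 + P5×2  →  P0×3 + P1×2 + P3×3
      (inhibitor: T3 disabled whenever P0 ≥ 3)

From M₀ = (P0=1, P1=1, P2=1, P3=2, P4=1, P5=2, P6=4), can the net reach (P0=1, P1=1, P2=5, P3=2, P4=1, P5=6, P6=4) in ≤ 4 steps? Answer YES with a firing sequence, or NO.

YES — reachable via ⟨T0, T0, T0, T0⟩ (4 firings)

step 1: fire T0:  (P0=1, P1=1, P2=1, P3=2, P4=1, P5=2, P6=4) → (P0=1, P1=1, P2=2, P3=2, P4=1, P5=3, P6=4)
step 2: fire T0:  (P0=1, P1=1, P2=2, P3=2, P4=1, P5=3, P6=4) → (P0=1, P1=1, P2=3, P3=2, P4=1, P5=4, P6=4)
step 3: fire T0:  (P0=1, P1=1, P2=3, P3=2, P4=1, P5=4, P6=4) → (P0=1, P1=1, P2=4, P3=2, P4=1, P5=5, P6=4)
step 4: fire T0:  (P0=1, P1=1, P2=4, P3=2, P4=1, P5=5, P6=4) → (P0=1, P1=1, P2=5, P3=2, P4=1, P5=6, P6=4)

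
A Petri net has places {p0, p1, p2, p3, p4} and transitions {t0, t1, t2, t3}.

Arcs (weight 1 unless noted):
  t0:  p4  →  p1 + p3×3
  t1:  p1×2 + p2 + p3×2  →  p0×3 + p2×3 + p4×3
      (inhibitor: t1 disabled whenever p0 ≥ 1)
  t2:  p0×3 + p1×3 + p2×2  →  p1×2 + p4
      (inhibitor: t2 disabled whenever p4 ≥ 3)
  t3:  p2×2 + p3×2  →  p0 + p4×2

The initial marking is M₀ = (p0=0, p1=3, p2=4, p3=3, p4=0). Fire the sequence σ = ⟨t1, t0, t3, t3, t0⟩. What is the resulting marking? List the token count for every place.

step 1: fire t1:  (p0=0, p1=3, p2=4, p3=3, p4=0) → (p0=3, p1=1, p2=6, p3=1, p4=3)
step 2: fire t0:  (p0=3, p1=1, p2=6, p3=1, p4=3) → (p0=3, p1=2, p2=6, p3=4, p4=2)
step 3: fire t3:  (p0=3, p1=2, p2=6, p3=4, p4=2) → (p0=4, p1=2, p2=4, p3=2, p4=4)
step 4: fire t3:  (p0=4, p1=2, p2=4, p3=2, p4=4) → (p0=5, p1=2, p2=2, p3=0, p4=6)
step 5: fire t0:  (p0=5, p1=2, p2=2, p3=0, p4=6) → (p0=5, p1=3, p2=2, p3=3, p4=5)

(p0=5, p1=3, p2=2, p3=3, p4=5)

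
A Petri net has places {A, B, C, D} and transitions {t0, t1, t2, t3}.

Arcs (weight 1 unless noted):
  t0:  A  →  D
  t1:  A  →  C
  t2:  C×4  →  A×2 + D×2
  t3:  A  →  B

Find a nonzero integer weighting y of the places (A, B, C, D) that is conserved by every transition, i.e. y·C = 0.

Incidence matrix C (rows=places, cols=transitions):
       t0   t1   t2   t3
    A  -1   -1    2   -1
    B   0    0    0    1
    C   0    1   -4    0
    D   1    0    2    0

Candidate y = [1, 1, 1, 1]; check y·C column-wise:
  col t0: 1·-1 + 1·0 + 1·0 + 1·1 = 0
  col t1: 1·-1 + 1·0 + 1·1 + 1·0 = 0
  col t2: 1·2 + 1·0 + 1·-4 + 1·2 = 0
  col t3: 1·-1 + 1·1 + 1·0 + 1·0 = 0

y = (A:1, B:1, C:1, D:1)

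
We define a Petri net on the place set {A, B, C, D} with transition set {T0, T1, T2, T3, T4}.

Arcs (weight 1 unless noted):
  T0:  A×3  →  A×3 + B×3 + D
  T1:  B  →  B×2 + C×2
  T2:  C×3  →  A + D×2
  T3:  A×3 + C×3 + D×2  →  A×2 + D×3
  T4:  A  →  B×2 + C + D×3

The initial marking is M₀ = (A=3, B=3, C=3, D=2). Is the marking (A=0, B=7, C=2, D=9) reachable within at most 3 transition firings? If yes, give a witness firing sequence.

step 1: fire T3:  (A=3, B=3, C=3, D=2) → (A=2, B=3, C=0, D=3)
step 2: fire T4:  (A=2, B=3, C=0, D=3) → (A=1, B=5, C=1, D=6)
step 3: fire T4:  (A=1, B=5, C=1, D=6) → (A=0, B=7, C=2, D=9)

YES — reachable via ⟨T3, T4, T4⟩ (3 firings)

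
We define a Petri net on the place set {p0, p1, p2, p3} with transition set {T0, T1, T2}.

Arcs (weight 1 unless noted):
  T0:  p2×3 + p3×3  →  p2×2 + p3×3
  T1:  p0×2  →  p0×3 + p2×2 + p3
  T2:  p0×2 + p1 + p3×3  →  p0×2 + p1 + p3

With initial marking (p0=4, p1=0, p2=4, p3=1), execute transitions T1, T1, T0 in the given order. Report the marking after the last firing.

step 1: fire T1:  (p0=4, p1=0, p2=4, p3=1) → (p0=5, p1=0, p2=6, p3=2)
step 2: fire T1:  (p0=5, p1=0, p2=6, p3=2) → (p0=6, p1=0, p2=8, p3=3)
step 3: fire T0:  (p0=6, p1=0, p2=8, p3=3) → (p0=6, p1=0, p2=7, p3=3)

(p0=6, p1=0, p2=7, p3=3)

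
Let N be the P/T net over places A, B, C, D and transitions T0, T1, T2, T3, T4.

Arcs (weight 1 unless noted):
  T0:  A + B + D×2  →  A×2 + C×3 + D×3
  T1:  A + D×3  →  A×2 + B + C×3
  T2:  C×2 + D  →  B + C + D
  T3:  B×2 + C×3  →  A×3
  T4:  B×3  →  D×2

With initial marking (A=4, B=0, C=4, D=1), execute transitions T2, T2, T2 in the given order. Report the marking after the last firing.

step 1: fire T2:  (A=4, B=0, C=4, D=1) → (A=4, B=1, C=3, D=1)
step 2: fire T2:  (A=4, B=1, C=3, D=1) → (A=4, B=2, C=2, D=1)
step 3: fire T2:  (A=4, B=2, C=2, D=1) → (A=4, B=3, C=1, D=1)

(A=4, B=3, C=1, D=1)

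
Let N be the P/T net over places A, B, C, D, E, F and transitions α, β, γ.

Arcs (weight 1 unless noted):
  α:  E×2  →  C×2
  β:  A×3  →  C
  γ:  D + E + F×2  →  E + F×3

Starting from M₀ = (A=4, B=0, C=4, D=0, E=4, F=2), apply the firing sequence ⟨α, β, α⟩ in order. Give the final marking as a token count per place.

step 1: fire α:  (A=4, B=0, C=4, D=0, E=4, F=2) → (A=4, B=0, C=6, D=0, E=2, F=2)
step 2: fire β:  (A=4, B=0, C=6, D=0, E=2, F=2) → (A=1, B=0, C=7, D=0, E=2, F=2)
step 3: fire α:  (A=1, B=0, C=7, D=0, E=2, F=2) → (A=1, B=0, C=9, D=0, E=0, F=2)

(A=1, B=0, C=9, D=0, E=0, F=2)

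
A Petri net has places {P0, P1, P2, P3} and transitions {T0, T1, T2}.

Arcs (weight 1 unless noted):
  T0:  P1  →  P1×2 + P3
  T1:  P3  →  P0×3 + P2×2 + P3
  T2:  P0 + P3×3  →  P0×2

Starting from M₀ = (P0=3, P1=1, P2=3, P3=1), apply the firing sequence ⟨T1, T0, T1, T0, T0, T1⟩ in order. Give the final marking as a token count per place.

step 1: fire T1:  (P0=3, P1=1, P2=3, P3=1) → (P0=6, P1=1, P2=5, P3=1)
step 2: fire T0:  (P0=6, P1=1, P2=5, P3=1) → (P0=6, P1=2, P2=5, P3=2)
step 3: fire T1:  (P0=6, P1=2, P2=5, P3=2) → (P0=9, P1=2, P2=7, P3=2)
step 4: fire T0:  (P0=9, P1=2, P2=7, P3=2) → (P0=9, P1=3, P2=7, P3=3)
step 5: fire T0:  (P0=9, P1=3, P2=7, P3=3) → (P0=9, P1=4, P2=7, P3=4)
step 6: fire T1:  (P0=9, P1=4, P2=7, P3=4) → (P0=12, P1=4, P2=9, P3=4)

(P0=12, P1=4, P2=9, P3=4)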